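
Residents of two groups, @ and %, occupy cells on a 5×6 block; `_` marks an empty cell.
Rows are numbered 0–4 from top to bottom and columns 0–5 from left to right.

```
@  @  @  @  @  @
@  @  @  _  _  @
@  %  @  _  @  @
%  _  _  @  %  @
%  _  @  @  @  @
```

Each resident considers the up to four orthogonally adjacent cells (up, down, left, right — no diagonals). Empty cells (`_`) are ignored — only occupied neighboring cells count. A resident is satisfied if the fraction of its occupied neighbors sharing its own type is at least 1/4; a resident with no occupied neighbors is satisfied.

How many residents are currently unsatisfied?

Row 0: (0,0)@ 2/2 ✓ · (0,1)@ 3/3 ✓ · (0,2)@ 3/3 ✓ · (0,3)@ 2/2 ✓ · (0,4)@ 2/2 ✓ · (0,5)@ 2/2 ✓
Row 1: (1,0)@ 3/3 ✓ · (1,1)@ 3/4 ✓ · (1,2)@ 3/3 ✓ · (1,5)@ 2/2 ✓
Row 2: (2,0)@ 1/3 ✓ · (2,1)% 0/3 ✗ · (2,2)@ 1/2 ✓ · (2,4)@ 1/2 ✓ · (2,5)@ 3/3 ✓
Row 3: (3,0)% 1/2 ✓ · (3,3)@ 1/2 ✓ · (3,4)% 0/4 ✗ · (3,5)@ 2/3 ✓
Row 4: (4,0)% 1/1 ✓ · (4,2)@ 1/1 ✓ · (4,3)@ 3/3 ✓ · (4,4)@ 2/3 ✓ · (4,5)@ 2/2 ✓
Unsatisfied: (2,1), (3,4) — 2 in total.

2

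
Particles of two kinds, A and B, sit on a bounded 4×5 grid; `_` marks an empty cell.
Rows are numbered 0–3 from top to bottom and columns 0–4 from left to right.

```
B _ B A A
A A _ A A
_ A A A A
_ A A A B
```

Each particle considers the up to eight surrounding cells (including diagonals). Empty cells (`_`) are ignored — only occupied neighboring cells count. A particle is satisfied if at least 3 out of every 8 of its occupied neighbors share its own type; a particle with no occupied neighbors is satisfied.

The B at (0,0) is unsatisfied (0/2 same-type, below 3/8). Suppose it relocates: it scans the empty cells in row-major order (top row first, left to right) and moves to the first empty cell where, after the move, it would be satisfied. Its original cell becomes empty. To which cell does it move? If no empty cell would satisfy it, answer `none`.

Vacating (0,0). Empty cells in order:
  (0,1): 1/3 same-type → still unsatisfied.
  (1,2): 1/7 same-type → still unsatisfied.
  (2,0): 0/4 same-type → still unsatisfied.
  (3,0): 0/2 same-type → still unsatisfied.

none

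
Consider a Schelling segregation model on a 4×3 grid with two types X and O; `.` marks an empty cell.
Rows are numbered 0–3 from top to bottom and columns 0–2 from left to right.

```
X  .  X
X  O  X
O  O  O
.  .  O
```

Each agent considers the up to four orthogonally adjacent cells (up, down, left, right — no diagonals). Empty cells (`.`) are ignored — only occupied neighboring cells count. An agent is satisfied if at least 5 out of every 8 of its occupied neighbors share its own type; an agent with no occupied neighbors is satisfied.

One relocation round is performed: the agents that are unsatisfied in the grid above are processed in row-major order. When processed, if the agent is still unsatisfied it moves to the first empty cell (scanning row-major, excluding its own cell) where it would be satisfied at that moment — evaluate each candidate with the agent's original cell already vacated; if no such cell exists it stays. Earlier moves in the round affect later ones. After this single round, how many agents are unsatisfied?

Initially unsatisfied (in order): (1,0), (1,1), (1,2), (2,0).
  (1,0) → (0,1).
  (1,1) → (3,0).
  (1,2): no empty cell satisfies it; stays.
  (2,0): now satisfied by earlier moves; stays.
Resulting grid:
X X X
. . X
O O O
O . O
Unsatisfied now: (1,2).

1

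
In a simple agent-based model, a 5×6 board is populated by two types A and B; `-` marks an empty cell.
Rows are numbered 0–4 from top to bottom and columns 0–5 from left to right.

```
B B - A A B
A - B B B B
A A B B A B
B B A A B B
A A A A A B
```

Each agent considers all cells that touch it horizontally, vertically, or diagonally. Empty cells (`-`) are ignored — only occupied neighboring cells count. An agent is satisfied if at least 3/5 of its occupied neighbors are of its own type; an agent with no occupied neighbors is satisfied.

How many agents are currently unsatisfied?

(0,0)B 1/2 not
(0,1)B 2/3 satisfied
(0,3)A 1/4 not
(0,4)A 1/5 not
(0,5)B 2/3 satisfied
(1,0)A 2/4 not
(1,2)B 4/6 satisfied
(1,3)B 4/7 not
(1,4)B 5/8 satisfied
(1,5)B 3/5 satisfied
(2,0)A 2/4 not
(2,1)A 3/7 not
(2,2)B 4/7 not
(2,3)B 5/8 satisfied
(2,4)A 1/8 not
(2,5)B 4/5 satisfied
(3,0)B 1/5 not
(3,1)B 2/8 not
(3,2)A 5/8 satisfied
(3,3)A 5/8 satisfied
(3,4)B 4/8 not
(3,5)B 3/5 satisfied
(4,0)A 1/3 not
(4,1)A 3/5 satisfied
(4,2)A 4/5 satisfied
(4,3)A 4/5 satisfied
(4,4)A 2/5 not
(4,5)B 2/3 satisfied
Unsatisfied: (0,0), (0,3), (0,4), (1,0), (1,3), (2,0), (2,1), (2,2), (2,4), (3,0), (3,1), (3,4), (4,0), (4,4) — 14 in total.

14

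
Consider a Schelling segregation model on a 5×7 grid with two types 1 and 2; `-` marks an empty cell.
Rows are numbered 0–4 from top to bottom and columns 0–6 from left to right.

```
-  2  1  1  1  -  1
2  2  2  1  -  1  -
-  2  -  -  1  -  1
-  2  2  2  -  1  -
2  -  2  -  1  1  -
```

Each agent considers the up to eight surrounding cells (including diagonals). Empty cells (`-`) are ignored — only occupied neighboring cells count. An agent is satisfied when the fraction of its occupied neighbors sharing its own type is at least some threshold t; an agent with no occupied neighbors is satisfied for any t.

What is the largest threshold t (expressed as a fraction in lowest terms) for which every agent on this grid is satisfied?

2/5

Row 0: (0,1)2 3/4 · (0,2)1 2/5 · (0,3)1 3/4 · (0,4)1 3/3 · (0,6)1 1/1
Row 1: (1,0)2 3/3 · (1,1)2 4/5 · (1,2)2 3/6 · (1,3)1 4/5 · (1,5)1 4/4
Row 2: (2,1)2 5/5 · (2,4)1 3/4 · (2,6)1 2/2
Row 3: (3,1)2 4/4 · (3,2)2 4/4 · (3,3)2 2/4 · (3,5)1 4/4
Row 4: (4,0)2 1/1 · (4,2)2 3/3 · (4,4)1 2/3 · (4,5)1 2/2
The smallest same-type fraction is 2/5 at (0,2), which reduces to 2/5. Any threshold above that leaves this agent unsatisfied.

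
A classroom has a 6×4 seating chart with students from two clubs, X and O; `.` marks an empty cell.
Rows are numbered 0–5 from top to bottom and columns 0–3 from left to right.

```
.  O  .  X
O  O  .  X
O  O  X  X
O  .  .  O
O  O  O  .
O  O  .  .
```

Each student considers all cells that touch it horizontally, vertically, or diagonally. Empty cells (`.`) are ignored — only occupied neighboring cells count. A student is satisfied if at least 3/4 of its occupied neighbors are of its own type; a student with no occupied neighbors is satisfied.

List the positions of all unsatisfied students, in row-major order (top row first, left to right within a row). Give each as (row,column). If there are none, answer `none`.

(0,1)O 2/2 ok
(0,3)X 1/1 ok
(1,0)O 4/4 ok
(1,1)O 4/5 ok
(1,3)X 3/3 ok
(2,0)O 4/4 ok
(2,1)O 4/5 ok
(2,2)X 2/5 unhappy
(2,3)X 2/3 unhappy
(3,0)O 4/4 ok
(3,3)O 1/3 unhappy
(4,0)O 4/4 ok
(4,1)O 5/5 ok
(4,2)O 3/3 ok
(5,0)O 3/3 ok
(5,1)O 4/4 ok

(2,2), (2,3), (3,3)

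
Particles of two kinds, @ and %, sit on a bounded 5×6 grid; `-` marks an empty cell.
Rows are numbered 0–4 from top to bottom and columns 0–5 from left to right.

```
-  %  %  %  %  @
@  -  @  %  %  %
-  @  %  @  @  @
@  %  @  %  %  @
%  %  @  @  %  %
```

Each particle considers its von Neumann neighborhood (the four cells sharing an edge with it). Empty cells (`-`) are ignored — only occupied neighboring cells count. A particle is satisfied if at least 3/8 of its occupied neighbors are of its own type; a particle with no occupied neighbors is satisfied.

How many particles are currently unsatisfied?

12

(0,1)% 1/1 ✓
(0,2)% 2/3 ✓
(0,3)% 3/3 ✓
(0,4)% 2/3 ✓
(0,5)@ 0/2 ✗
(1,0)@ 0/0 ✓
(1,2)@ 0/3 ✗
(1,3)% 2/4 ✓
(1,4)% 3/4 ✓
(1,5)% 1/3 ✗
(2,1)@ 0/2 ✗
(2,2)% 0/4 ✗
(2,3)@ 1/4 ✗
(2,4)@ 2/4 ✓
(2,5)@ 2/3 ✓
(3,0)@ 0/2 ✗
(3,1)% 1/4 ✗
(3,2)@ 1/4 ✗
(3,3)% 1/4 ✗
(3,4)% 2/4 ✓
(3,5)@ 1/3 ✗
(4,0)% 1/2 ✓
(4,1)% 2/3 ✓
(4,2)@ 2/3 ✓
(4,3)@ 1/3 ✗
(4,4)% 2/3 ✓
(4,5)% 1/2 ✓
Unsatisfied: (0,5), (1,2), (1,5), (2,1), (2,2), (2,3), (3,0), (3,1), (3,2), (3,3), (3,5), (4,3) — 12 in total.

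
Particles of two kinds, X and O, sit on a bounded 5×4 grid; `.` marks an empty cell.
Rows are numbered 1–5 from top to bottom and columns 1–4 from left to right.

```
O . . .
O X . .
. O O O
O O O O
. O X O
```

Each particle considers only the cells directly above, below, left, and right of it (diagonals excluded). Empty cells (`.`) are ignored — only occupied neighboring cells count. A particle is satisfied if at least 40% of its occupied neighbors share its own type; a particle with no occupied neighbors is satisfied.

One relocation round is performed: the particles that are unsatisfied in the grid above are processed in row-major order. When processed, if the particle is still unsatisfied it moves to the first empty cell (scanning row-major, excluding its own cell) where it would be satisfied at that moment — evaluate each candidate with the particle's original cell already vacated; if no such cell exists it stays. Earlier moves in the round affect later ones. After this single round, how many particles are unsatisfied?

0

Initially unsatisfied (in order): (2,2), (5,3).
  (2,2) → (1,3).
  (5,3) → (1,2).
Resulting grid:
O X X .
O . . .
. O O O
O O O O
. O . O
All satisfied now.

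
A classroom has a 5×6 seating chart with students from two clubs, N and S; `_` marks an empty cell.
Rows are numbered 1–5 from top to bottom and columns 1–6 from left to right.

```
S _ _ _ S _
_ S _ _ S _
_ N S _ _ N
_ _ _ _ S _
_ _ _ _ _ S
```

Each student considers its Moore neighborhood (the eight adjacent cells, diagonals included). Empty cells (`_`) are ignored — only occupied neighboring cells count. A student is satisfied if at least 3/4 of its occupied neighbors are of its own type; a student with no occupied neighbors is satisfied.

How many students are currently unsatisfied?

6

(1,1)S 1/1 ✓
(1,5)S 1/1 ✓
(2,2)S 2/3 ✗
(2,5)S 1/2 ✗
(3,2)N 0/2 ✗
(3,3)S 1/2 ✗
(3,6)N 0/2 ✗
(4,5)S 1/2 ✗
(5,6)S 1/1 ✓
Unsatisfied: (2,2), (2,5), (3,2), (3,3), (3,6), (4,5) — 6 in total.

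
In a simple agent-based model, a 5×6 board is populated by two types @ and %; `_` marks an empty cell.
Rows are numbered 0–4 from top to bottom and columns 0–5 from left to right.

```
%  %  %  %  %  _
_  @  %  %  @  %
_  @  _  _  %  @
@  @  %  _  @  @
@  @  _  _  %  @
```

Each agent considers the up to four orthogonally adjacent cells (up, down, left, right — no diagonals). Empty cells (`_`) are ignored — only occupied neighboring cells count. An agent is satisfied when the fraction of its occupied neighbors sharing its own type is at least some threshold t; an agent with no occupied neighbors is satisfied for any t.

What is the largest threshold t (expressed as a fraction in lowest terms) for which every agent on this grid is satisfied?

0/1

(0,0)% 1/1
(0,1)% 2/3
(0,2)% 3/3
(0,3)% 3/3
(0,4)% 1/2
(1,1)@ 1/3
(1,2)% 2/3
(1,3)% 2/3
(1,4)@ 0/4
(1,5)% 0/2
(2,1)@ 2/2
(2,4)% 0/3
(2,5)@ 1/3
(3,0)@ 2/2
(3,1)@ 3/4
(3,2)% 0/1
(3,4)@ 1/3
(3,5)@ 3/3
(4,0)@ 2/2
(4,1)@ 2/2
(4,4)% 0/2
(4,5)@ 1/2
The smallest same-type fraction is 0/4 at (1,4), which reduces to 0/1. Any threshold above that leaves this agent unsatisfied.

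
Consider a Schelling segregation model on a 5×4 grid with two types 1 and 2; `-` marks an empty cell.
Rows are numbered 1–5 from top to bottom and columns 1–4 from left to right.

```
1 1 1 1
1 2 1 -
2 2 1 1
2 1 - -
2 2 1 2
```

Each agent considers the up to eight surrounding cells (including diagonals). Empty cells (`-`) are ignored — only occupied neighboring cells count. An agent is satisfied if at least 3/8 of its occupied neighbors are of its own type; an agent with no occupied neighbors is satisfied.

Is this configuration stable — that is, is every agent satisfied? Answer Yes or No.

No

Row 1: (1,1)1 2/3 ✓ · (1,2)1 4/5 ✓ · (1,3)1 3/4 ✓ · (1,4)1 2/2 ✓
Row 2: (2,1)1 2/5 ✓ · (2,2)2 2/8 ✗ · (2,3)1 5/7 ✓
Row 3: (3,1)2 3/5 ✓ · (3,2)2 3/7 ✓ · (3,3)1 3/5 ✓ · (3,4)1 2/2 ✓
Row 4: (4,1)2 4/5 ✓ · (4,2)1 2/7 ✗
Row 5: (5,1)2 2/3 ✓ · (5,2)2 2/4 ✓ · (5,3)1 1/3 ✗ · (5,4)2 0/1 ✗
For instance (2,2) has only 2/8 same-type neighbors, below 3/8.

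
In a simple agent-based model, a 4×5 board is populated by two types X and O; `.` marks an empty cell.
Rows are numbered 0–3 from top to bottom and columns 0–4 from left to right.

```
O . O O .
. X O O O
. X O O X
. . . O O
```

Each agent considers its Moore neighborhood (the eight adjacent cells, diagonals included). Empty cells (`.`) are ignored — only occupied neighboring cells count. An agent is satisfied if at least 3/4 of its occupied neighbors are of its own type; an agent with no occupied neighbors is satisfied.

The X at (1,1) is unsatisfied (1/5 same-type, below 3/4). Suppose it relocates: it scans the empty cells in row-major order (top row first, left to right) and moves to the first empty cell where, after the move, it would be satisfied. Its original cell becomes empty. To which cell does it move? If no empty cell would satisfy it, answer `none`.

(2,0)

Vacating (1,1). Empty cells in order:
  (0,1): 0/3 same-type → still unsatisfied.
  (0,4): 0/3 same-type → still unsatisfied.
  (1,0): 1/2 same-type → still unsatisfied.
  (2,0): 1/1 same-type → satisfied — stop here.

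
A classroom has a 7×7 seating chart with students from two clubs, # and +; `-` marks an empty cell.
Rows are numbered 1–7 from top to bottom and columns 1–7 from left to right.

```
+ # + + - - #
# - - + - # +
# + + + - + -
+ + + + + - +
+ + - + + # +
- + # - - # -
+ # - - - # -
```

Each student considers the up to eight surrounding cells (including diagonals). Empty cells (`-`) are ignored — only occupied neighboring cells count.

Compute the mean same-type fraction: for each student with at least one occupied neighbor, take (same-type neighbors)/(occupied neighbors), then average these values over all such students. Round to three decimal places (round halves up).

(1,1)+ 0/2
(1,2)# 1/3
(1,3)+ 2/3
(1,4)+ 2/2
(1,7)# 1/2
(2,1)# 2/4
(2,4)+ 4/4
(2,6)# 1/3
(2,7)+ 1/3
(3,1)# 1/4
(3,2)+ 4/6
(3,3)+ 6/6
(3,4)+ 5/5
(3,6)+ 3/4
(4,1)+ 4/5
(4,2)+ 6/7
(4,3)+ 7/7
(4,4)+ 6/6
(4,5)+ 5/6
(4,7)+ 2/3
(5,1)+ 4/4
(5,2)+ 5/6
(5,4)+ 4/5
(5,5)+ 3/5
(5,6)# 1/5
(5,7)+ 1/3
(6,2)+ 3/5
(6,3)# 1/4
(6,6)# 2/4
(7,1)+ 1/2
(7,2)# 1/3
(7,6)# 1/1
Sum over 32 students: 0/2 + 1/3 + 2/3 + 2/2 + 1/2 + 2/4 + 4/4 + 1/3 + 1/3 + 1/4 + 4/6 + 6/6 + 5/5 + 3/4 + 4/5 + 6/7 + 7/7 + 6/6 + 5/6 + 2/3 + 4/4 + 5/6 + 4/5 + 3/5 + 1/5 + 1/3 + 3/5 + 1/4 + 2/4 + 1/2 + 1/3 + 1/1 = 1717/84; mean = 1717/84 ÷ 32 = 1717/2688 = 0.638764… → 0.639.

0.639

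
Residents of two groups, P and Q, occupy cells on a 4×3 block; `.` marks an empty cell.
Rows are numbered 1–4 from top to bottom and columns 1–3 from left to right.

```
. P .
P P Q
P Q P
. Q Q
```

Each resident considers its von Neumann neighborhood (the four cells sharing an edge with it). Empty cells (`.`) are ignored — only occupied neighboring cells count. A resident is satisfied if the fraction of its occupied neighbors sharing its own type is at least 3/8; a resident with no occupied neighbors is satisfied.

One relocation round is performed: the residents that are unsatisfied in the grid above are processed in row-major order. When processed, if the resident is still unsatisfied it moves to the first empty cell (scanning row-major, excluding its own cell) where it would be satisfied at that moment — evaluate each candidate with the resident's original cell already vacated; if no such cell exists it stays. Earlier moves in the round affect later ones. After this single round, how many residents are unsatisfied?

Initially unsatisfied (in order): (2,3), (3,2), (3,3).
  (2,3) → (4,1).
  (3,2): no empty cell satisfies it; stays.
  (3,3) → (1,1).
Resulting grid:
P P .
P P .
P Q .
Q Q Q
Unsatisfied now: (3,1), (3,2).

2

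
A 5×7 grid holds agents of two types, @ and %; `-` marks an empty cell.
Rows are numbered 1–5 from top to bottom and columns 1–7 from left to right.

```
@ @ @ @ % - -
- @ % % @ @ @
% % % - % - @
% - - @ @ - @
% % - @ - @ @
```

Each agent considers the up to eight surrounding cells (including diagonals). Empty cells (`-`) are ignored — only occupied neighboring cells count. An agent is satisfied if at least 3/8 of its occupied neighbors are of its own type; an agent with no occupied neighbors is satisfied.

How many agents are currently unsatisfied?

2

Row 1: (1,1)@ 2/2 satisfied · (1,2)@ 3/4 satisfied · (1,3)@ 3/5 satisfied · (1,4)@ 2/5 satisfied · (1,5)% 1/4 not
Row 2: (2,2)@ 3/7 satisfied · (2,3)% 3/7 satisfied · (2,4)% 4/7 satisfied · (2,5)@ 2/5 satisfied · (2,6)@ 3/5 satisfied · (2,7)@ 2/2 satisfied
Row 3: (3,1)% 2/3 satisfied · (3,2)% 4/5 satisfied · (3,3)% 3/5 satisfied · (3,5)% 1/5 not · (3,7)@ 3/3 satisfied
Row 4: (4,1)% 4/4 satisfied · (4,4)@ 2/4 satisfied · (4,5)@ 3/4 satisfied · (4,7)@ 3/3 satisfied
Row 5: (5,1)% 2/2 satisfied · (5,2)% 2/2 satisfied · (5,4)@ 2/2 satisfied · (5,6)@ 3/3 satisfied · (5,7)@ 2/2 satisfied
Unsatisfied: (1,5), (3,5) — 2 in total.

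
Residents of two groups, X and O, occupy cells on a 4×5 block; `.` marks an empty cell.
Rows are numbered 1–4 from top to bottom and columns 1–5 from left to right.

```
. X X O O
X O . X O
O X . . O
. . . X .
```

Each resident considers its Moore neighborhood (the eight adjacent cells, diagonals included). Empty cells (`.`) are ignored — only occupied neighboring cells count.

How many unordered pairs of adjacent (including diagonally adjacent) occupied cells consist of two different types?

12

Scan each occupied cell's neighbors to the right and below (and the two forward diagonals) so each pair is counted once.
Row 1: X(1,2)–X(1,3)= X(1,2)–O(2,2)≠ X(1,2)–X(2,1)= X(1,3)–O(1,4)≠ X(1,3)–X(2,4)= X(1,3)–O(2,2)≠ O(1,4)–O(1,5)= O(1,4)–X(2,4)≠ O(1,4)–O(2,5)= O(1,5)–O(2,5)= O(1,5)–X(2,4)≠  → 5/11 unlike.
Row 2: X(2,1)–O(2,2)≠ X(2,1)–O(3,1)≠ X(2,1)–X(3,2)= O(2,2)–X(3,2)≠ O(2,2)–O(3,1)= X(2,4)–O(2,5)≠ X(2,4)–O(3,5)≠ O(2,5)–O(3,5)=  → 5/8 unlike.
Row 3: O(3,1)–X(3,2)≠ O(3,5)–X(4,4)≠  → 2/2 unlike.
Total adjacent occupied pairs: 21; unlike-type pairs: 12.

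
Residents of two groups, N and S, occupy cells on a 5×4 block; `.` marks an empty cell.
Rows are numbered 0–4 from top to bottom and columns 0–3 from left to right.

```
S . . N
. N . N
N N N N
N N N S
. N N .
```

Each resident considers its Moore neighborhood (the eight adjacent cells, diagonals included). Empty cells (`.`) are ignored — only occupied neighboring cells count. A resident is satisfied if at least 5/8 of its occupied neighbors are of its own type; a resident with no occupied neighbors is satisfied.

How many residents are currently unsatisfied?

(0,0)S 0/1 not
(0,3)N 1/1 satisfied
(1,1)N 3/4 satisfied
(1,3)N 3/3 satisfied
(2,0)N 4/4 satisfied
(2,1)N 6/6 satisfied
(2,2)N 6/7 satisfied
(2,3)N 3/4 satisfied
(3,0)N 4/4 satisfied
(3,1)N 7/7 satisfied
(3,2)N 6/7 satisfied
(3,3)S 0/4 not
(4,1)N 4/4 satisfied
(4,2)N 3/4 satisfied
Unsatisfied: (0,0), (3,3) — 2 in total.

2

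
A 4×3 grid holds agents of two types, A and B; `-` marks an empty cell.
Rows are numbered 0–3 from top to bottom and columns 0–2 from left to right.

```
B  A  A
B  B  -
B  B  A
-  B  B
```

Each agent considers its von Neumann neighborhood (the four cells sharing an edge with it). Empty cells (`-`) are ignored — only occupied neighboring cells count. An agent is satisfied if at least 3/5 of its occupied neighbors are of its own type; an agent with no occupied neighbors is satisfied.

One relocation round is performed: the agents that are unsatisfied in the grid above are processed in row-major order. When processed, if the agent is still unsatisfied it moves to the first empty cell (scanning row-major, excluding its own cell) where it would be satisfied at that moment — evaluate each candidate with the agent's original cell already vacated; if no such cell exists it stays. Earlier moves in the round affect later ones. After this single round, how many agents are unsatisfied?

Initially unsatisfied (in order): (0,0), (0,1), (2,2), (3,2).
  (0,0) → (3,0).
  (0,1) → (1,2).
  (2,2): no empty cell satisfies it; stays.
  (3,2) → (0,0).
Resulting grid:
B - A
B B A
B B A
B B -
Unsatisfied now: (2,2).

1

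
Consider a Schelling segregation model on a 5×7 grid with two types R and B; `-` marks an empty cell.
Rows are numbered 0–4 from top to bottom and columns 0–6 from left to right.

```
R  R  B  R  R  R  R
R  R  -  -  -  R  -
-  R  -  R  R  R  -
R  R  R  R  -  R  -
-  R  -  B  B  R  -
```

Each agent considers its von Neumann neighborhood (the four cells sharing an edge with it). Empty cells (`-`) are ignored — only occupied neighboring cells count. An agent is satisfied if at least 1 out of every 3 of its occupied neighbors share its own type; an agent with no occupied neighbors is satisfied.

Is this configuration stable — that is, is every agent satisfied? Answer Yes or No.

(0,0)R 2/2 satisfied
(0,1)R 2/3 satisfied
(0,2)B 0/2 not
(0,3)R 1/2 satisfied
(0,4)R 2/2 satisfied
(0,5)R 3/3 satisfied
(0,6)R 1/1 satisfied
(1,0)R 2/2 satisfied
(1,1)R 3/3 satisfied
(1,5)R 2/2 satisfied
(2,1)R 2/2 satisfied
(2,3)R 2/2 satisfied
(2,4)R 2/2 satisfied
(2,5)R 3/3 satisfied
(3,0)R 1/1 satisfied
(3,1)R 4/4 satisfied
(3,2)R 2/2 satisfied
(3,3)R 2/3 satisfied
(3,5)R 2/2 satisfied
(4,1)R 1/1 satisfied
(4,3)B 1/2 satisfied
(4,4)B 1/2 satisfied
(4,5)R 1/2 satisfied
For instance (0,2) has only 0/2 same-type neighbors, below 1/3.

No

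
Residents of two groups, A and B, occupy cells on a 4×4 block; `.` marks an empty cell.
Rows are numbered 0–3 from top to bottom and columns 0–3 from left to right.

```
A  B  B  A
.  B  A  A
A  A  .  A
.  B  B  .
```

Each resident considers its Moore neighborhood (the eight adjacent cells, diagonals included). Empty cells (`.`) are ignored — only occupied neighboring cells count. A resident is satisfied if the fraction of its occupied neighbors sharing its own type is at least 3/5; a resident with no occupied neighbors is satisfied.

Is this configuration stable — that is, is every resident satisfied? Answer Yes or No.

No

(0,0)A 0/2 not
(0,1)B 2/4 not
(0,2)B 2/5 not
(0,3)A 2/3 satisfied
(1,1)B 2/6 not
(1,2)A 4/7 not
(1,3)A 3/4 satisfied
(2,0)A 1/3 not
(2,1)A 2/5 not
(2,3)A 2/3 satisfied
(3,1)B 1/3 not
(3,2)B 1/3 not
For instance (0,0) has only 0/2 same-type neighbors, below 3/5.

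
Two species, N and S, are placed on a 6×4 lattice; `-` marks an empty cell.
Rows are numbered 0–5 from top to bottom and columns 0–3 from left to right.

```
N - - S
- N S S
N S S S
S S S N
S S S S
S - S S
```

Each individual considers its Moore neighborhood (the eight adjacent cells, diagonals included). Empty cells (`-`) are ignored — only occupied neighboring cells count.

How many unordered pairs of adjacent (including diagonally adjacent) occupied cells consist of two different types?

Scan each occupied cell's neighbors to the right and below (and the two forward diagonals) so each pair is counted once.
From row 0: 0 unlike of 3 pairs (running 0/3).
From row 1: 3 unlike of 10 pairs (running 3/13).
From row 2: 5 unlike of 13 pairs (running 8/26).
From row 3: 3 unlike of 13 pairs (running 11/39).
From row 4: 0 unlike of 10 pairs (running 11/49).
From row 5: 0 unlike of 1 pairs (running 11/50).
Total adjacent occupied pairs: 50; unlike-type pairs: 11.

11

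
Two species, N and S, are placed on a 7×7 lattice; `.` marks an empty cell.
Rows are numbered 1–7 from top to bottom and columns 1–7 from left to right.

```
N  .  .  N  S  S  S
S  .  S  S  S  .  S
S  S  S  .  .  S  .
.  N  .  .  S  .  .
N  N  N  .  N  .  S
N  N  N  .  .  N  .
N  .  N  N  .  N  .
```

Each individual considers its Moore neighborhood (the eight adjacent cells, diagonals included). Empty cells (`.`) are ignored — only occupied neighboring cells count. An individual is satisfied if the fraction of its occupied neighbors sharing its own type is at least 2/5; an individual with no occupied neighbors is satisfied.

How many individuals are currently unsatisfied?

3

(1,1)N 0/1 ✗
(1,4)N 0/4 ✗
(1,5)S 3/4 ✓
(1,6)S 4/4 ✓
(1,7)S 2/2 ✓
(2,1)S 2/3 ✓
(2,3)S 3/4 ✓
(2,4)S 4/5 ✓
(2,5)S 4/5 ✓
(2,7)S 3/3 ✓
(3,1)S 2/3 ✓
(3,2)S 4/5 ✓
(3,3)S 3/4 ✓
(3,6)S 3/3 ✓
(4,2)N 3/6 ✓
(4,5)S 1/2 ✓
(5,1)N 4/4 ✓
(5,2)N 6/6 ✓
(5,3)N 4/4 ✓
(5,5)N 1/2 ✓
(5,7)S 0/1 ✗
(6,1)N 4/4 ✓
(6,2)N 7/7 ✓
(6,3)N 5/5 ✓
(6,6)N 2/3 ✓
(7,1)N 2/2 ✓
(7,3)N 3/3 ✓
(7,4)N 2/2 ✓
(7,6)N 1/1 ✓
Unsatisfied: (1,1), (1,4), (5,7) — 3 in total.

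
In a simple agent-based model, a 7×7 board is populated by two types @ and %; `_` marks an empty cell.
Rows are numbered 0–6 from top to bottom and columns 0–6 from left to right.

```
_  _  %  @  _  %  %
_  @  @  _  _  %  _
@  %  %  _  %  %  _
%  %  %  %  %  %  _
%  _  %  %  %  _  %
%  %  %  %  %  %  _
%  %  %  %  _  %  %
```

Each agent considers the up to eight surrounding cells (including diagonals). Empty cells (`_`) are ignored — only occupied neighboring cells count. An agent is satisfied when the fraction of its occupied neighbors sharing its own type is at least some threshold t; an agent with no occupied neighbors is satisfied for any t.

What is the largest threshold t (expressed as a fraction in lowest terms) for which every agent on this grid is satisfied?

(0,2)% 0/3
(0,3)@ 1/2
(0,5)% 2/2
(0,6)% 2/2
(1,1)@ 2/5
(1,2)@ 2/5
(1,5)% 4/4
(2,0)@ 1/4
(2,1)% 4/7
(2,2)% 4/6
(2,4)% 5/5
(2,5)% 4/4
(3,0)% 3/4
(3,1)% 6/7
(3,2)% 6/6
(3,3)% 7/7
(3,4)% 6/6
(3,5)% 5/5
(4,0)% 4/4
(4,2)% 7/7
(4,3)% 8/8
(4,4)% 7/7
(4,6)% 2/2
(5,0)% 4/4
(5,1)% 7/7
(5,2)% 7/7
(5,3)% 7/7
(5,4)% 6/6
(5,5)% 5/5
(6,0)% 3/3
(6,1)% 5/5
(6,2)% 5/5
(6,3)% 4/4
(6,5)% 3/3
(6,6)% 2/2
The smallest same-type fraction is 0/3 at (0,2), which reduces to 0/1. Any threshold above that leaves this agent unsatisfied.

0/1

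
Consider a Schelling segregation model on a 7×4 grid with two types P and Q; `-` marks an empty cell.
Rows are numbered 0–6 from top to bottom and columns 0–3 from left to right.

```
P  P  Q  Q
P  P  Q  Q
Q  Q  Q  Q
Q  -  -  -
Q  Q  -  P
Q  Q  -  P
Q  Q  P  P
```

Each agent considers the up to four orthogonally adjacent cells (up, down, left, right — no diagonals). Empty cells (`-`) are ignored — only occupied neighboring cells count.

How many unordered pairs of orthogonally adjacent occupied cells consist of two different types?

5

Scan each occupied cell's neighbors to the right and below so each pair is counted once.
Row 0: P(0,0)–P(0,1)= P(0,0)–P(1,0)= P(0,1)–Q(0,2)≠ P(0,1)–P(1,1)= Q(0,2)–Q(0,3)= Q(0,2)–Q(1,2)= Q(0,3)–Q(1,3)=  → 1/7 unlike.
Row 1: P(1,0)–P(1,1)= P(1,0)–Q(2,0)≠ P(1,1)–Q(1,2)≠ P(1,1)–Q(2,1)≠ Q(1,2)–Q(1,3)= Q(1,2)–Q(2,2)= Q(1,3)–Q(2,3)=  → 3/7 unlike.
Row 2: Q(2,0)–Q(2,1)= Q(2,0)–Q(3,0)= Q(2,1)–Q(2,2)= Q(2,2)–Q(2,3)=  → 0/4 unlike.
Row 3: Q(3,0)–Q(4,0)=  → 0/1 unlike.
Row 4: Q(4,0)–Q(4,1)= Q(4,0)–Q(5,0)= Q(4,1)–Q(5,1)= P(4,3)–P(5,3)=  → 0/4 unlike.
Row 5: Q(5,0)–Q(5,1)= Q(5,0)–Q(6,0)= Q(5,1)–Q(6,1)= P(5,3)–P(6,3)=  → 0/4 unlike.
Row 6: Q(6,0)–Q(6,1)= Q(6,1)–P(6,2)≠ P(6,2)–P(6,3)=  → 1/3 unlike.
Total adjacent occupied pairs: 30; unlike-type pairs: 5.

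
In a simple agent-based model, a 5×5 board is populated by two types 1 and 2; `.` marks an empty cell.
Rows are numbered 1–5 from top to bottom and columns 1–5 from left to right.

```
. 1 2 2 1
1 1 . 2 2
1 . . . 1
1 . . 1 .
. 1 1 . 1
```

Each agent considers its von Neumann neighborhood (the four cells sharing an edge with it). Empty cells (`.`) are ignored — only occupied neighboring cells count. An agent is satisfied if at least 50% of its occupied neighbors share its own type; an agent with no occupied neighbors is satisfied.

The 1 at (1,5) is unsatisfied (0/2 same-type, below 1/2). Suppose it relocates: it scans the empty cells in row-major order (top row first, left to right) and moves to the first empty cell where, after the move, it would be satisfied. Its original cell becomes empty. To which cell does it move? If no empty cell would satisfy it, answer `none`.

(1,1)

Vacating (1,5). Empty cells in order:
  (1,1): 2/2 same-type → satisfied — stop here.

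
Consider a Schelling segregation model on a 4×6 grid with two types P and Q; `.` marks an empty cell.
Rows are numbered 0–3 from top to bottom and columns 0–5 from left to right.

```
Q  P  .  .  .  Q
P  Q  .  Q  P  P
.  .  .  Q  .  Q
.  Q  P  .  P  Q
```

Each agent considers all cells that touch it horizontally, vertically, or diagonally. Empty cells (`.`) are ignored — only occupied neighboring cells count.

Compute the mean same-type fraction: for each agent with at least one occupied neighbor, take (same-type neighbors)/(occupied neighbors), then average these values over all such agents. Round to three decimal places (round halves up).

0.240

Row 0: (0,0)Q 1/3 · (0,1)P 1/3 · (0,5)Q 0/2
Row 1: (1,0)P 1/3 · (1,1)Q 1/3 · (1,3)Q 1/2 · (1,4)P 1/5 · (1,5)P 1/3
Row 2: (2,3)Q 1/4 · (2,5)Q 1/4
Row 3: (3,1)Q 0/1 · (3,2)P 0/2 · (3,4)P 0/3 · (3,5)Q 1/2
Sum over 14 agents: 1/3 + 1/3 + 0/2 + 1/3 + 1/3 + 1/2 + 1/5 + 1/3 + 1/4 + 1/4 + 0/1 + 0/2 + 0/3 + 1/2 = 101/30; mean = 101/30 ÷ 14 = 101/420 = 0.240476… → 0.240.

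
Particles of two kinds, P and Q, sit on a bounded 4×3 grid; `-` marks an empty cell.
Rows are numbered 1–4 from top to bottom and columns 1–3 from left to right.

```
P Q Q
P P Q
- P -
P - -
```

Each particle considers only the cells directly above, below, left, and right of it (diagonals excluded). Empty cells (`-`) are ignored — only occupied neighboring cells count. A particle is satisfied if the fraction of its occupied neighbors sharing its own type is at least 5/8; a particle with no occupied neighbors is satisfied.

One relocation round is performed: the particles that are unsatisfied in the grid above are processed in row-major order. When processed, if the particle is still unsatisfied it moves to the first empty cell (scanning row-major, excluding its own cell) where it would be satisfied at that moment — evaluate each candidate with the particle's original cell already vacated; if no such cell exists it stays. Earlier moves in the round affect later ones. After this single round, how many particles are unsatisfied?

Initially unsatisfied (in order): (1,1), (1,2), (2,2), (2,3).
  (1,1) → (3,1).
  (1,2) → (4,3).
  (2,2): now satisfied by earlier moves; stays.
  (2,3): no empty cell satisfies it; stays.
Resulting grid:
- - Q
P P Q
P P -
P - Q
Unsatisfied now: (2,3).

1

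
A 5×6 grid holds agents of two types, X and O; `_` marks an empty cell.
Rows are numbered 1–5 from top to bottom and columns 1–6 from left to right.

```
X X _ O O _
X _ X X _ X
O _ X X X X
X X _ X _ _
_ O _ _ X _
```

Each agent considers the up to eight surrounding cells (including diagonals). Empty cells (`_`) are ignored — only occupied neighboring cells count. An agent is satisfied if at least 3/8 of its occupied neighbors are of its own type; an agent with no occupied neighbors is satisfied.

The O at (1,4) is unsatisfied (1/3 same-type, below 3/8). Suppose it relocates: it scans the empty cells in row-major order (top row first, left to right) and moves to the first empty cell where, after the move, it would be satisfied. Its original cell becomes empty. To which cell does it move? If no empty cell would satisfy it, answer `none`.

(1,6)

Vacating (1,4). Empty cells in order:
  (1,3): 0/3 same-type → still unsatisfied.
  (1,6): 1/2 same-type → satisfied — stop here.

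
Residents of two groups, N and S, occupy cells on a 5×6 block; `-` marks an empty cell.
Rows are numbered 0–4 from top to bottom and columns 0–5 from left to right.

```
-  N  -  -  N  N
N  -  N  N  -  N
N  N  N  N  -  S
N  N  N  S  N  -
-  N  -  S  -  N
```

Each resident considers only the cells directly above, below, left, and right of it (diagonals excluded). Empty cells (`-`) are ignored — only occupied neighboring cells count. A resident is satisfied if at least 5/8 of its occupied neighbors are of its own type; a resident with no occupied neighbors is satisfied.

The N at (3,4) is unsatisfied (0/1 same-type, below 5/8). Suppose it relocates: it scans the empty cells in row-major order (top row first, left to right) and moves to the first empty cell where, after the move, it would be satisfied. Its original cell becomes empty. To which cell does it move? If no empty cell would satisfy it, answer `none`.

(0,0)

Vacating (3,4). Empty cells in order:
  (0,0): 2/2 same-type → satisfied — stop here.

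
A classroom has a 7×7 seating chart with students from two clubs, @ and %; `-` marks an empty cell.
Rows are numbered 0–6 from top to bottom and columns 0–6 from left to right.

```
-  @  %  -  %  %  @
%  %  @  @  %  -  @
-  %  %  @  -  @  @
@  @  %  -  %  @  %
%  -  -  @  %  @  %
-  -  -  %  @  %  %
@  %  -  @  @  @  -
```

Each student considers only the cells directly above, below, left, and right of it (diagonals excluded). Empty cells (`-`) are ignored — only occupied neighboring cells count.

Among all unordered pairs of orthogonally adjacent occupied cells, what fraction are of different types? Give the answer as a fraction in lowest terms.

Scan each occupied cell's neighbors to the right and below so each pair is counted once.
Row 0: @(0,1)–%(0,2)≠ @(0,1)–%(1,1)≠ %(0,2)–@(1,2)≠ %(0,4)–%(0,5)= %(0,4)–%(1,4)= %(0,5)–@(0,6)≠ @(0,6)–@(1,6)=  → 4/7 unlike.
Row 1: %(1,0)–%(1,1)= %(1,1)–@(1,2)≠ %(1,1)–%(2,1)= @(1,2)–@(1,3)= @(1,2)–%(2,2)≠ @(1,3)–%(1,4)≠ @(1,3)–@(2,3)= @(1,6)–@(2,6)=  → 3/8 unlike.
Row 2: %(2,1)–%(2,2)= %(2,1)–@(3,1)≠ %(2,2)–@(2,3)≠ %(2,2)–%(3,2)= @(2,5)–@(2,6)= @(2,5)–@(3,5)= @(2,6)–%(3,6)≠  → 3/7 unlike.
Row 3: @(3,0)–@(3,1)= @(3,0)–%(4,0)≠ @(3,1)–%(3,2)≠ %(3,4)–@(3,5)≠ %(3,4)–%(4,4)= @(3,5)–%(3,6)≠ @(3,5)–@(4,5)= %(3,6)–%(4,6)=  → 4/8 unlike.
Row 4: @(4,3)–%(4,4)≠ @(4,3)–%(5,3)≠ %(4,4)–@(4,5)≠ %(4,4)–@(5,4)≠ @(4,5)–%(4,6)≠ @(4,5)–%(5,5)≠ %(4,6)–%(5,6)=  → 6/7 unlike.
Row 5: %(5,3)–@(5,4)≠ %(5,3)–@(6,3)≠ @(5,4)–%(5,5)≠ @(5,4)–@(6,4)= %(5,5)–%(5,6)= %(5,5)–@(6,5)≠  → 4/6 unlike.
Row 6: @(6,0)–%(6,1)≠ @(6,3)–@(6,4)= @(6,4)–@(6,5)=  → 1/3 unlike.
Total adjacent occupied pairs: 46; unlike-type pairs: 25.
25/46 is already in lowest terms.

25/46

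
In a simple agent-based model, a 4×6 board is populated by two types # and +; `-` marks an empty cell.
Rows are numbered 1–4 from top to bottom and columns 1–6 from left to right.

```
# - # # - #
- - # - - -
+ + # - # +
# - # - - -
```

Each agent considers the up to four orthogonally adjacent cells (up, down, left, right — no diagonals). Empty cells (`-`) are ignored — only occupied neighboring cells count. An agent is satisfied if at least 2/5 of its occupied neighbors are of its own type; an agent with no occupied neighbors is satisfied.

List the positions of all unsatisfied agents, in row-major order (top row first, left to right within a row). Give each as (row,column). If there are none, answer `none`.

(3,5), (3,6), (4,1)

(1,1)# 0/0 ✓
(1,3)# 2/2 ✓
(1,4)# 1/1 ✓
(1,6)# 0/0 ✓
(2,3)# 2/2 ✓
(3,1)+ 1/2 ✓
(3,2)+ 1/2 ✓
(3,3)# 2/3 ✓
(3,5)# 0/1 ✗
(3,6)+ 0/1 ✗
(4,1)# 0/1 ✗
(4,3)# 1/1 ✓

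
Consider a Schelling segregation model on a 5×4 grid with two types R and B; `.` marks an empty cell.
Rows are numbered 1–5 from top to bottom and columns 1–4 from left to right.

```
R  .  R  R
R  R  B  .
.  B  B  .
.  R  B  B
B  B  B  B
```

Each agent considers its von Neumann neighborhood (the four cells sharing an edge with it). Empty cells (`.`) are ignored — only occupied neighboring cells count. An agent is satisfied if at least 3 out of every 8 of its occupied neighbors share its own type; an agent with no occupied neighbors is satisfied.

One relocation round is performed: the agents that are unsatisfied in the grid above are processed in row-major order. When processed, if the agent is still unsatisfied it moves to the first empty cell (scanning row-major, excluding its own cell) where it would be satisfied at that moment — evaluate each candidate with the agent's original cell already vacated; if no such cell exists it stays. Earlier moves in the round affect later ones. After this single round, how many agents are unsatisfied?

1

Initially unsatisfied (in order): (2,2), (2,3), (3,2), (4,2).
  (2,2) → (1,2).
  (2,3): now satisfied by earlier moves; stays.
  (3,2): now satisfied by earlier moves; stays.
  (4,2) → (2,2).
Resulting grid:
R R R R
R R B .
. B B .
. . B B
B B B B
Unsatisfied now: (2,3).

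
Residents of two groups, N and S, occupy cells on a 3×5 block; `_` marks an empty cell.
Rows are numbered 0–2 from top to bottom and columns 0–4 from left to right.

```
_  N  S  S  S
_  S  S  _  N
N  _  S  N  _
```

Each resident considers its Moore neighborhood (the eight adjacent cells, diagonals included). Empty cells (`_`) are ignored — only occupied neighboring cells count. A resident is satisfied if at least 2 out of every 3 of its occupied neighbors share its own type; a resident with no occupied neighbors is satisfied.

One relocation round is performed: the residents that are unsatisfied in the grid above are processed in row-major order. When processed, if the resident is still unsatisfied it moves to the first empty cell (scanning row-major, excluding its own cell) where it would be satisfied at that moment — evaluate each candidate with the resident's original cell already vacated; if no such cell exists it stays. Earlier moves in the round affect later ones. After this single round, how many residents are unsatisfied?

Initially unsatisfied (in order): (0,1), (0,4), (1,1), (1,4), (2,0), (2,3).
  (0,1) → (2,4).
  (0,4) → (0,0).
  (1,1): now satisfied by earlier moves; stays.
  (1,4): now satisfied by earlier moves; stays.
  (2,0): no empty cell satisfies it; stays.
  (2,3): no empty cell satisfies it; stays.
Resulting grid:
S _ S S _
_ S S _ N
N _ S N N
Unsatisfied now: (2,0), (2,3).

2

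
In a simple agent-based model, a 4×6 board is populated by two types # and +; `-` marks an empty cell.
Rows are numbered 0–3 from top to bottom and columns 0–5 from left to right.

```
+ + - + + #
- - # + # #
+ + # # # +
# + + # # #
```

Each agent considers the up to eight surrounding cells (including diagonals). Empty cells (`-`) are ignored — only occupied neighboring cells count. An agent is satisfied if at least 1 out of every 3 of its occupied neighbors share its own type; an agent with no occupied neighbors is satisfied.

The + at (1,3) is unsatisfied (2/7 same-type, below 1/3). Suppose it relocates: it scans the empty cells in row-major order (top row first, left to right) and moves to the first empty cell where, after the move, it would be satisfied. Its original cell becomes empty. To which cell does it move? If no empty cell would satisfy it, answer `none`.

Vacating (1,3). Empty cells in order:
  (0,2): 2/3 same-type → satisfied — stop here.

(0,2)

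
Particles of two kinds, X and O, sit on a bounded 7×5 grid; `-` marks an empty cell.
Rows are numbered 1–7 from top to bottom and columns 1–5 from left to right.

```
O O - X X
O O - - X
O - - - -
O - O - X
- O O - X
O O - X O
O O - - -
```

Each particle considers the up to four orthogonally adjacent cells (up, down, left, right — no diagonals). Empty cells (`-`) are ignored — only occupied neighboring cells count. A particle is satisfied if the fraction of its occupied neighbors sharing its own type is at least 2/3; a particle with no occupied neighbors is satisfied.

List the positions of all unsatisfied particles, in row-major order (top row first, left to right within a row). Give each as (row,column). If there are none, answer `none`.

(5,5), (6,4), (6,5)

Row 1: (1,1)O 2/2 satisfied · (1,2)O 2/2 satisfied · (1,4)X 1/1 satisfied · (1,5)X 2/2 satisfied
Row 2: (2,1)O 3/3 satisfied · (2,2)O 2/2 satisfied · (2,5)X 1/1 satisfied
Row 3: (3,1)O 2/2 satisfied
Row 4: (4,1)O 1/1 satisfied · (4,3)O 1/1 satisfied · (4,5)X 1/1 satisfied
Row 5: (5,2)O 2/2 satisfied · (5,3)O 2/2 satisfied · (5,5)X 1/2 not
Row 6: (6,1)O 2/2 satisfied · (6,2)O 3/3 satisfied · (6,4)X 0/1 not · (6,5)O 0/2 not
Row 7: (7,1)O 2/2 satisfied · (7,2)O 2/2 satisfied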